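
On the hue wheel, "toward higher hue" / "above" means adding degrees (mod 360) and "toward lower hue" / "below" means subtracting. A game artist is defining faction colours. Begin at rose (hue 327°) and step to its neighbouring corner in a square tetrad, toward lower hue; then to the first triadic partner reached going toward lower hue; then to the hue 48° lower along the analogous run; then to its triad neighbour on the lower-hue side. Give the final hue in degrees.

309°

−90° (square ↓): 327 − 90 = 237°
−120° (triadic ↓): 237 − 120 = 117°
−48° (analog 48° ↓): 117 − 48 = 69°
−120° (triadic ↓): 69 − 120 = -51 → -51 + 360 = 309°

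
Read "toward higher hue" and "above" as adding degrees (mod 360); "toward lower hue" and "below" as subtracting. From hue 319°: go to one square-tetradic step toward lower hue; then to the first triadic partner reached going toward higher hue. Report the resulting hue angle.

349°

square ↓ −90°: 319 − 90 = 229°
triadic ↑ +120°: 229 + 120 = 349°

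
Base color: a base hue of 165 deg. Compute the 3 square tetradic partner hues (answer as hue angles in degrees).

A square tetradic scheme places four hues every 90°.
165 + 90 = 255°
165 + 180 = 345°
165 + 270 = 435 → 435 − 360 = 75°

255°, 345°, and 75°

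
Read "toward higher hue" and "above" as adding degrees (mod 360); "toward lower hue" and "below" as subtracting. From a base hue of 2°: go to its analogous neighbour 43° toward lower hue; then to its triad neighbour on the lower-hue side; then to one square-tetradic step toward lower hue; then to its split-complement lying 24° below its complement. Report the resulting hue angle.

2 − 43 = -41 → -41 + 360 = 319°   (analog 43° ↓)
319 − 120 = 199°   (triadic ↓)
199 − 90 = 109°   (square ↓)
109 + 156 = 265°   (split-comp 24° ↓)

265°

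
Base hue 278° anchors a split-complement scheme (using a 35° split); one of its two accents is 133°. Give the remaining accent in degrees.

63°

Split-complementary hues sit 35° either side of the complement.
Complement of the base 278°: 278 + 180 = 458 → 458 − 360 = 98°
The given accent 133° is 35° one side of 98°; the other accent sits 35° the other side: 98 − 35 = 63°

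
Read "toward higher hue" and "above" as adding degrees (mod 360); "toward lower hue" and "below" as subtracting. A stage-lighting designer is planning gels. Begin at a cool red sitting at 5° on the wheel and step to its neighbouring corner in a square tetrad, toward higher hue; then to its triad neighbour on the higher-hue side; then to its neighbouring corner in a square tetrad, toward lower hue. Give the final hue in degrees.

square ↑ +90°: 5 + 90 = 95°
triadic ↑ +120°: 95 + 120 = 215°
square ↓ −90°: 215 − 90 = 125°

125°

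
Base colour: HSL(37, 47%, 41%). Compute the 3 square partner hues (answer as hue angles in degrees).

127°, 217°, and 307°

A square tetradic scheme places four hues every 90°.
37 + 90 = 127°
37 + 180 = 217°
37 + 270 = 307°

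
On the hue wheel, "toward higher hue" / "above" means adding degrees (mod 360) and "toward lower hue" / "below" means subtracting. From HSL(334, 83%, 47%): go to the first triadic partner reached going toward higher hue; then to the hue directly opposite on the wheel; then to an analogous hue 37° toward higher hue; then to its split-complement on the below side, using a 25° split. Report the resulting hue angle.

334 + 120 = 454 → 454 − 360 = 94°   (triadic ↑)
94 + 180 = 274°   (complement)
274 + 37 = 311°   (analog 37° ↑)
311 + 155 = 466 → 466 − 360 = 106°   (split-comp 25° ↓)

106°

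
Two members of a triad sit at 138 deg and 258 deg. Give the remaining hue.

A triad spaces three hues 120° apart.
The full set is {18°, 138°, 258°}.

18°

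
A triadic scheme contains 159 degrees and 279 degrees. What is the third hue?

39°

A triad spaces three hues 120° apart.
The full set is {39°, 159°, 279°}.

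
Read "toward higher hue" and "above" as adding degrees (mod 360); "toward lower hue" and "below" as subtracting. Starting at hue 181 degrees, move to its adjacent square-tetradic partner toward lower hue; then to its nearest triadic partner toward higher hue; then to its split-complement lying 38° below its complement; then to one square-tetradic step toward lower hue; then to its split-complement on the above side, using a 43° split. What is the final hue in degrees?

126°

square ↓ −90°: 181 − 90 = 91°
triadic ↑ +120°: 91 + 120 = 211°
split-comp 38° ↓ +142°: 211 + 142 = 353°
square ↓ −90°: 353 − 90 = 263°
split-comp 43° ↑ +223°: 263 + 223 = 486 → 486 − 360 = 126°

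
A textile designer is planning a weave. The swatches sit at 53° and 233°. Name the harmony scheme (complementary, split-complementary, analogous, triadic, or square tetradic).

Sort the hues: 53°, 233°.
Successive gaps around the wheel: 180°, 180°.
Two hues 180° apart are complementary.

complementary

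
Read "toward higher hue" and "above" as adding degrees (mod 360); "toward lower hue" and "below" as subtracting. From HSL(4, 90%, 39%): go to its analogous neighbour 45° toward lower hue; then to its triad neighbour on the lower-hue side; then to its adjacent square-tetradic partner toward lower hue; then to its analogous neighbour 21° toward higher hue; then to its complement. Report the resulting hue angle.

analog 45° ↓ −45°: 4 − 45 = -41 → -41 + 360 = 319°
triadic ↓ −120°: 319 − 120 = 199°
square ↓ −90°: 199 − 90 = 109°
analog 21° ↑ +21°: 109 + 21 = 130°
complement +180°: 130 + 180 = 310°

310°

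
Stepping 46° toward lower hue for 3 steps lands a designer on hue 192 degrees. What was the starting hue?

330°

3 steps of 46° (toward lower hue) give a net shift of −138°.
Start = end − shift: 192 + 138 = 330°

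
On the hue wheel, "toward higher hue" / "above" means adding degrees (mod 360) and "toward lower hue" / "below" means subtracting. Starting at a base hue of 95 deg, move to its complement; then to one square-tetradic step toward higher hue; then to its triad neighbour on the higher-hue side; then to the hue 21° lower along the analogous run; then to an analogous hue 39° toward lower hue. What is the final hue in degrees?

65°

+180° (complement): 95 + 180 = 275°
+90° (square ↑): 275 + 90 = 365 → 365 − 360 = 5°
+120° (triadic ↑): 5 + 120 = 125°
−21° (analog 21° ↓): 125 − 21 = 104°
−39° (analog 39° ↓): 104 − 39 = 65°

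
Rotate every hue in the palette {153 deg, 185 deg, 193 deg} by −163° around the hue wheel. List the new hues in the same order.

350°, 22°, 30°

153 − 163 = -10 → -10 + 360 = 350°
185 − 163 = 22°
193 − 163 = 30°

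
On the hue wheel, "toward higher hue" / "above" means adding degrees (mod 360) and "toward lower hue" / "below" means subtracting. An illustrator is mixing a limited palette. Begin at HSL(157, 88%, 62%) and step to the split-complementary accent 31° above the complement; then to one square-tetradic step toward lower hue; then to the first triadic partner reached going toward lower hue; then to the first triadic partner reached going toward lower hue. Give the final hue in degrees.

+211° (split-comp 31° ↑): 157 + 211 = 368 → 368 − 360 = 8°
−90° (square ↓): 8 − 90 = -82 → -82 + 360 = 278°
−120° (triadic ↓): 278 − 120 = 158°
−120° (triadic ↓): 158 − 120 = 38°

38°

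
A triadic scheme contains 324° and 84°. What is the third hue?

204°

A triad spaces three hues 120° apart.
The full set is {84°, 204°, 324°}.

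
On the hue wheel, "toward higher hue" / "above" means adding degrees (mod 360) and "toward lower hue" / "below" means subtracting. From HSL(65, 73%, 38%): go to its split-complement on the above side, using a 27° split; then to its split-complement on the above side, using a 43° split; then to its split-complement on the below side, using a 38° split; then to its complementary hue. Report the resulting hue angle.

split-comp 27° ↑ +207°: 65 + 207 = 272°
split-comp 43° ↑ +223°: 272 + 223 = 495 → 495 − 360 = 135°
split-comp 38° ↓ +142°: 135 + 142 = 277°
complement +180°: 277 + 180 = 457 → 457 − 360 = 97°

97°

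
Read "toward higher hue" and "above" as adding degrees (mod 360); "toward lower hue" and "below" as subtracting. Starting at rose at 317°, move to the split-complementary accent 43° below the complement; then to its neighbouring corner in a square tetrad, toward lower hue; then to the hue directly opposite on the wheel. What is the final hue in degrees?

317 + 137 = 454 → 454 − 360 = 94°   (split-comp 43° ↓)
94 − 90 = 4°   (square ↓)
4 + 180 = 184°   (complement)

184°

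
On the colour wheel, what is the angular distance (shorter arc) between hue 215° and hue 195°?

|215 − 195| = 20.
20 ≤ 180, so the shorter arc is 20°.

20°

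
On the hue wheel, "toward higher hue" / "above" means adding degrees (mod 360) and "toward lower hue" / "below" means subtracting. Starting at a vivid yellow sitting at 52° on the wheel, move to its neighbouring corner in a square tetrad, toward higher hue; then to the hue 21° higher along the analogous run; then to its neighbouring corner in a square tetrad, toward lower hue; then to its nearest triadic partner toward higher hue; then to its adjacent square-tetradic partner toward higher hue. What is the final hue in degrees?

283°

+90° (square ↑): 52 + 90 = 142°
+21° (analog 21° ↑): 142 + 21 = 163°
−90° (square ↓): 163 − 90 = 73°
+120° (triadic ↑): 73 + 120 = 193°
+90° (square ↑): 193 + 90 = 283°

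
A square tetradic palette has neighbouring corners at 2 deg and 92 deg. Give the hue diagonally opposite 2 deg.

182°

A square tetradic scheme places four hues 90° apart; opposite corners are 180° apart.
2 + 180 = 182°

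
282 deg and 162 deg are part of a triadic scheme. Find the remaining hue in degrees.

A triad places three hues 120° apart.
The full set through 162° is {42°, 162°, 282°}.
Given {162°, 282°}, the missing hue is 42°.

42°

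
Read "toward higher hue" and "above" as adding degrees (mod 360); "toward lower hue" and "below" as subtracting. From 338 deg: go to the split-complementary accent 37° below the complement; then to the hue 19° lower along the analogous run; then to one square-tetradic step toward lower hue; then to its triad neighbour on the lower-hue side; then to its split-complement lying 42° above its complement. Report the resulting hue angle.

split-comp 37° ↓ +143°: 338 + 143 = 481 → 481 − 360 = 121°
analog 19° ↓ −19°: 121 − 19 = 102°
square ↓ −90°: 102 − 90 = 12°
triadic ↓ −120°: 12 − 120 = -108 → -108 + 360 = 252°
split-comp 42° ↑ +222°: 252 + 222 = 474 → 474 − 360 = 114°

114°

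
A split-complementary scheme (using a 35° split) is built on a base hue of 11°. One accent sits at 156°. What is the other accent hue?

Split-complementary hues sit 35° either side of the complement.
Complement of the base 11°: 11 + 180 = 191°
The given accent 156° is 35° one side of 191°; the other accent sits 35° the other side: 191 + 35 = 226°

226°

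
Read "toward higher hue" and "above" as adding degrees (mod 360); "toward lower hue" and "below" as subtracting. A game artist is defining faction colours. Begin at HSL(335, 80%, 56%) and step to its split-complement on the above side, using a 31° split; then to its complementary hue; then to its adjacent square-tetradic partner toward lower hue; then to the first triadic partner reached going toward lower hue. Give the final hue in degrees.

156°

+211° (split-comp 31° ↑): 335 + 211 = 546 → 546 − 360 = 186°
+180° (complement): 186 + 180 = 366 → 366 − 360 = 6°
−90° (square ↓): 6 − 90 = -84 → -84 + 360 = 276°
−120° (triadic ↓): 276 − 120 = 156°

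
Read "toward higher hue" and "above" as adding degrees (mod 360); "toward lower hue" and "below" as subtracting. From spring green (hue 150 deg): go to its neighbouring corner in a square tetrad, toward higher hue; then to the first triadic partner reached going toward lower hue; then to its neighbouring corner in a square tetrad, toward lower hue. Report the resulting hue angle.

30°

square ↑ +90°: 150 + 90 = 240°
triadic ↓ −120°: 240 − 120 = 120°
square ↓ −90°: 120 − 90 = 30°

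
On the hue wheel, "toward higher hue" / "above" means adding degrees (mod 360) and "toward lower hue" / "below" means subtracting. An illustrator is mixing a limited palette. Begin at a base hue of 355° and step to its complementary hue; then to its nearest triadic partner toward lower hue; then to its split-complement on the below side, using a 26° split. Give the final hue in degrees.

209°

+180° (complement): 355 + 180 = 535 → 535 − 360 = 175°
−120° (triadic ↓): 175 − 120 = 55°
+154° (split-comp 26° ↓): 55 + 154 = 209°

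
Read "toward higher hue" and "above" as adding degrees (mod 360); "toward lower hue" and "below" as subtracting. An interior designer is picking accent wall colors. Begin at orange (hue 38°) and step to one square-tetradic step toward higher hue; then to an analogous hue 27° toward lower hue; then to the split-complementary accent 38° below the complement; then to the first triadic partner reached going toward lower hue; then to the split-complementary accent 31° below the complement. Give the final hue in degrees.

272°

+90° (square ↑): 38 + 90 = 128°
−27° (analog 27° ↓): 128 − 27 = 101°
+142° (split-comp 38° ↓): 101 + 142 = 243°
−120° (triadic ↓): 243 − 120 = 123°
+149° (split-comp 31° ↓): 123 + 149 = 272°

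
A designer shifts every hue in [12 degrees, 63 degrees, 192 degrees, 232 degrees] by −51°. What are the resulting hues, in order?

12 − 51 = -39 → -39 + 360 = 321°
63 − 51 = 12°
192 − 51 = 141°
232 − 51 = 181°

321°, 12°, 141°, 181°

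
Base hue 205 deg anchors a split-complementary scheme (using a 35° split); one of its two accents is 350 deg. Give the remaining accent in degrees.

Split-complementary hues sit 35° either side of the complement.
Complement of the base 205°: 205 + 180 = 385 → 385 − 360 = 25°
The given accent 350° is 35° one side of 25°; the other accent sits 35° the other side: 25 + 35 = 60°

60°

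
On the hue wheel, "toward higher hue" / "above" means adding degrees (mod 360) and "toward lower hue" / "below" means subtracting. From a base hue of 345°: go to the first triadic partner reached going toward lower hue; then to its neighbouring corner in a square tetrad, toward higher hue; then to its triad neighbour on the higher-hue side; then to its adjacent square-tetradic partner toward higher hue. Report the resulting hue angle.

−120° (triadic ↓): 345 − 120 = 225°
+90° (square ↑): 225 + 90 = 315°
+120° (triadic ↑): 315 + 120 = 435 → 435 − 360 = 75°
+90° (square ↑): 75 + 90 = 165°

165°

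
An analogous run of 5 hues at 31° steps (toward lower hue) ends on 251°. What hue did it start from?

4 steps of 31° (toward lower hue) give a net shift of −124°.
Start = end − shift: 251 + 124 = 375 → 375 − 360 = 15°

15°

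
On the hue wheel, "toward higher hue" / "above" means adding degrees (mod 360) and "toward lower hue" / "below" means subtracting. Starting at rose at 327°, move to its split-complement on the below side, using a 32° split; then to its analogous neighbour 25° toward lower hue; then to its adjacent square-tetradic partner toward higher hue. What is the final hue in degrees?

+148° (split-comp 32° ↓): 327 + 148 = 475 → 475 − 360 = 115°
−25° (analog 25° ↓): 115 − 25 = 90°
+90° (square ↑): 90 + 90 = 180°

180°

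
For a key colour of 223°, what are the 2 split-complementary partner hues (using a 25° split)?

18° and 68°

Complement of 223°: 223 + 180 = 403 → 403 − 360 = 43°
43 − 25 = 18°
43 + 25 = 68°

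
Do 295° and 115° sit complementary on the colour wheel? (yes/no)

Angular distance: |295 − 115| = 180 = 180°.
Complementary requires 180°.

yes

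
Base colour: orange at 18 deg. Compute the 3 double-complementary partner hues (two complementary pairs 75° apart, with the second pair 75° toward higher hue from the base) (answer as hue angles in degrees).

A rectangular tetradic uses two complementary pairs 75° apart: offsets 0°, 75°, 180°, 255°.
18 + 75 = 93°
18 + 180 = 198°
18 + 255 = 273°

93°, 198°, and 273°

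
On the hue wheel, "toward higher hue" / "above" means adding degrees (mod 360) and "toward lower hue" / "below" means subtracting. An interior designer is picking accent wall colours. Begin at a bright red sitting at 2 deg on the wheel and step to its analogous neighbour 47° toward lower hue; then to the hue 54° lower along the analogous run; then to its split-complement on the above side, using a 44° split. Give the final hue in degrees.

analog 47° ↓ −47°: 2 − 47 = -45 → -45 + 360 = 315°
analog 54° ↓ −54°: 315 − 54 = 261°
split-comp 44° ↑ +224°: 261 + 224 = 485 → 485 − 360 = 125°

125°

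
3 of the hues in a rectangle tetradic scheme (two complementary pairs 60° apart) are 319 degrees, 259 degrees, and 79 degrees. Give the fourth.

139°

A rectangular tetradic uses two complementary pairs 60° apart: offsets 0°, 60°, 180°, 240°.
Among {79°, 259°, 319°}, 259° and 79° are a 180° pair.
The remaining hue 319° needs its own complement: 319 + 180 = 499 → 499 − 360 = 139°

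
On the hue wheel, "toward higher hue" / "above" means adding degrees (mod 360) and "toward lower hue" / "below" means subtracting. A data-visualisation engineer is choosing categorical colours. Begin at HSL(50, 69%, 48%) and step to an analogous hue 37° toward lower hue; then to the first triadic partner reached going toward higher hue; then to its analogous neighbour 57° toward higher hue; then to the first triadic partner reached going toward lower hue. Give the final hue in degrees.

50 − 37 = 13°   (analog 37° ↓)
13 + 120 = 133°   (triadic ↑)
133 + 57 = 190°   (analog 57° ↑)
190 − 120 = 70°   (triadic ↓)

70°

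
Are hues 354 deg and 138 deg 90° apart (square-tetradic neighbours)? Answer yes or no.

Angular distance: |354 − 138| = 216; shorter arc = 360 − 216 = 144°.
90° apart (square-tetradic neighbours) requires 90°.

no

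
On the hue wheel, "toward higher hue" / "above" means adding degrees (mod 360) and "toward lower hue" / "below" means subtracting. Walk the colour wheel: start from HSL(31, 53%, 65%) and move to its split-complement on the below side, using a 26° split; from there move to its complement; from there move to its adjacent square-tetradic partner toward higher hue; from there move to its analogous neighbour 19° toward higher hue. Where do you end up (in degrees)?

114°

31 + 154 = 185°   (split-comp 26° ↓)
185 + 180 = 365 → 365 − 360 = 5°   (complement)
5 + 90 = 95°   (square ↑)
95 + 19 = 114°   (analog 19° ↑)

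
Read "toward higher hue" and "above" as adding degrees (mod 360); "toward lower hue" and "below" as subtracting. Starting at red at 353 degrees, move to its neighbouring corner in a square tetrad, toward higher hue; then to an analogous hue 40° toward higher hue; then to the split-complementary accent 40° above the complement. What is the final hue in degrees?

343°

353 + 90 = 443 → 443 − 360 = 83°   (square ↑)
83 + 40 = 123°   (analog 40° ↑)
123 + 220 = 343°   (split-comp 40° ↑)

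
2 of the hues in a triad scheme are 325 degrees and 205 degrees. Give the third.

A triad places three hues 120° apart.
The full set through 205° is {85°, 205°, 325°}.
Given {205°, 325°}, the missing hue is 85°.

85°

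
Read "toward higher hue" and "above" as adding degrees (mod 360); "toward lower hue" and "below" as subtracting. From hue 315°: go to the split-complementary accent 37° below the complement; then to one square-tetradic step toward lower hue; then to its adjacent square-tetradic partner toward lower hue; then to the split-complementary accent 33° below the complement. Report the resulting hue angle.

65°

+143° (split-comp 37° ↓): 315 + 143 = 458 → 458 − 360 = 98°
−90° (square ↓): 98 − 90 = 8°
−90° (square ↓): 8 − 90 = -82 → -82 + 360 = 278°
+147° (split-comp 33° ↓): 278 + 147 = 425 → 425 − 360 = 65°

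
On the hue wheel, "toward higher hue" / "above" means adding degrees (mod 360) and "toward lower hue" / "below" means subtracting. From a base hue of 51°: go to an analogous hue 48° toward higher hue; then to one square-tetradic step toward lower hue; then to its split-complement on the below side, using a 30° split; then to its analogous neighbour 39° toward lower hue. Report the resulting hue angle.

120°

51 + 48 = 99°   (analog 48° ↑)
99 − 90 = 9°   (square ↓)
9 + 150 = 159°   (split-comp 30° ↓)
159 − 39 = 120°   (analog 39° ↓)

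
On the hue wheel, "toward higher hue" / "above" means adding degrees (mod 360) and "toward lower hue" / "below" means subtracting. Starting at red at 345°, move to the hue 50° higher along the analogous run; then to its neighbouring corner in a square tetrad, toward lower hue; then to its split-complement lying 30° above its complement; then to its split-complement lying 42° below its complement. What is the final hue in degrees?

345 + 50 = 395 → 395 − 360 = 35°   (analog 50° ↑)
35 − 90 = -55 → -55 + 360 = 305°   (square ↓)
305 + 210 = 515 → 515 − 360 = 155°   (split-comp 30° ↑)
155 + 138 = 293°   (split-comp 42° ↓)

293°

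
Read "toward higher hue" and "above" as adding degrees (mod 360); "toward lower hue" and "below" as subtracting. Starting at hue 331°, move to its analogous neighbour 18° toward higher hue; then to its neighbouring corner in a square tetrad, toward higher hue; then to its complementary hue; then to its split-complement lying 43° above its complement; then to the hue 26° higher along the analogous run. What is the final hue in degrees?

analog 18° ↑ +18°: 331 + 18 = 349°
square ↑ +90°: 349 + 90 = 439 → 439 − 360 = 79°
complement +180°: 79 + 180 = 259°
split-comp 43° ↑ +223°: 259 + 223 = 482 → 482 − 360 = 122°
analog 26° ↑ +26°: 122 + 26 = 148°

148°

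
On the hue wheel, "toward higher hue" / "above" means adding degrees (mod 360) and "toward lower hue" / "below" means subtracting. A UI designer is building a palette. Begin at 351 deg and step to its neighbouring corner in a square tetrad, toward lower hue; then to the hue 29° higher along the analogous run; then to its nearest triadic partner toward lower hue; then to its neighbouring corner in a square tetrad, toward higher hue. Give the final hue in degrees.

260°

351 − 90 = 261°   (square ↓)
261 + 29 = 290°   (analog 29° ↑)
290 − 120 = 170°   (triadic ↓)
170 + 90 = 260°   (square ↑)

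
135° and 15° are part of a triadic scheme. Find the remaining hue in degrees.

255°

A triad places three hues 120° apart.
The full set through 15° is {15°, 135°, 255°}.
Given {15°, 135°}, the missing hue is 255°.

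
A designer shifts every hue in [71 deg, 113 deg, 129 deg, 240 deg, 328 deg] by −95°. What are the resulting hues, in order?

71 − 95 = -24 → -24 + 360 = 336°
113 − 95 = 18°
129 − 95 = 34°
240 − 95 = 145°
328 − 95 = 233°

336°, 18°, 34°, 145°, 233°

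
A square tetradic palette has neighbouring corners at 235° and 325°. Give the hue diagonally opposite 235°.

A square tetradic scheme places four hues 90° apart; opposite corners are 180° apart.
235 + 180 = 415 → 415 − 360 = 55°

55°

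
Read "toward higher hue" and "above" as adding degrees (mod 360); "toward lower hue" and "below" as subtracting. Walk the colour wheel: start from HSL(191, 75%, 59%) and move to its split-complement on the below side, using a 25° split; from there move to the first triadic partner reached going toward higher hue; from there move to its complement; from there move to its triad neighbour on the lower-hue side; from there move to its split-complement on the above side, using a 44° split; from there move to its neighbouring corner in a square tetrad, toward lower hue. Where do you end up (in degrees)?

300°

+155° (split-comp 25° ↓): 191 + 155 = 346°
+120° (triadic ↑): 346 + 120 = 466 → 466 − 360 = 106°
+180° (complement): 106 + 180 = 286°
−120° (triadic ↓): 286 − 120 = 166°
+224° (split-comp 44° ↑): 166 + 224 = 390 → 390 − 360 = 30°
−90° (square ↓): 30 − 90 = -60 → -60 + 360 = 300°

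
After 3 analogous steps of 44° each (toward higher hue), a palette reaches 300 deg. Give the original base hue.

168°

3 steps of 44° (toward higher hue) give a net shift of +132°.
Start = end − shift: 300 − 132 = 168°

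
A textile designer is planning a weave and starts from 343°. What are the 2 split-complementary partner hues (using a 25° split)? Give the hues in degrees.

Complement of 343°: 343 + 180 = 523 → 523 − 360 = 163°
163 − 25 = 138°
163 + 25 = 188°

138° and 188°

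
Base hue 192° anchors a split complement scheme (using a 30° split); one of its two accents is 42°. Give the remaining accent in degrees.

Split-complementary hues sit 30° either side of the complement.
Complement of the base 192°: 192 + 180 = 372 → 372 − 360 = 12°
The given accent 42° is 30° one side of 12°; the other accent sits 30° the other side: 12 − 30 = -18 → -18 + 360 = 342°

342°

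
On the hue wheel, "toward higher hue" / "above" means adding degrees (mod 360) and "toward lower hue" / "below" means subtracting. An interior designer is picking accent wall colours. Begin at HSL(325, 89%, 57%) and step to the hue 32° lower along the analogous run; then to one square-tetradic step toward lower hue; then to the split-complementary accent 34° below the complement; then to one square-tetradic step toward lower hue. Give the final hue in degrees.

−32° (analog 32° ↓): 325 − 32 = 293°
−90° (square ↓): 293 − 90 = 203°
+146° (split-comp 34° ↓): 203 + 146 = 349°
−90° (square ↓): 349 − 90 = 259°

259°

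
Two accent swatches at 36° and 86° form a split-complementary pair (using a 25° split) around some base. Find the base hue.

The accents sit 25° either side of the complement, so the complement is their short-arc midpoint on the wheel.
Short-arc midpoint of 36° and 86°: 61°.
Base is 180° from the complement: 61 − 180 = -119 → -119 + 360 = 241°

241°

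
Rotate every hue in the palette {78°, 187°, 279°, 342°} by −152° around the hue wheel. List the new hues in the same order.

286°, 35°, 127°, 190°

78 − 152 = -74 → -74 + 360 = 286°
187 − 152 = 35°
279 − 152 = 127°
342 − 152 = 190°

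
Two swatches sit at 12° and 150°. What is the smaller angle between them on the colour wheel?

138°

|12 − 150| = 138.
138 ≤ 180, so the shorter arc is 138°.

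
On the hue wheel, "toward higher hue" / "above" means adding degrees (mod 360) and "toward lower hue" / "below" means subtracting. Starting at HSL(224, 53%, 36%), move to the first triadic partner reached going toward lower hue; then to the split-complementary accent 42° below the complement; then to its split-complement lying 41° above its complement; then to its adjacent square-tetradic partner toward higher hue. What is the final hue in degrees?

193°

224 − 120 = 104°   (triadic ↓)
104 + 138 = 242°   (split-comp 42° ↓)
242 + 221 = 463 → 463 − 360 = 103°   (split-comp 41° ↑)
103 + 90 = 193°   (square ↑)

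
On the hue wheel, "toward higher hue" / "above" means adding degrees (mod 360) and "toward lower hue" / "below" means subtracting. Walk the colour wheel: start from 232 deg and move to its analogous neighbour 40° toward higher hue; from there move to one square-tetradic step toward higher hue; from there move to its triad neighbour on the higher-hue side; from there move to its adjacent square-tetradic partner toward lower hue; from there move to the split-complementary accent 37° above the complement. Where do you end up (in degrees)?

249°

analog 40° ↑ +40°: 232 + 40 = 272°
square ↑ +90°: 272 + 90 = 362 → 362 − 360 = 2°
triadic ↑ +120°: 2 + 120 = 122°
square ↓ −90°: 122 − 90 = 32°
split-comp 37° ↑ +217°: 32 + 217 = 249°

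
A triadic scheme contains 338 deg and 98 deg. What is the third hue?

218°

A triad spaces three hues 120° apart.
The full set is {98°, 218°, 338°}.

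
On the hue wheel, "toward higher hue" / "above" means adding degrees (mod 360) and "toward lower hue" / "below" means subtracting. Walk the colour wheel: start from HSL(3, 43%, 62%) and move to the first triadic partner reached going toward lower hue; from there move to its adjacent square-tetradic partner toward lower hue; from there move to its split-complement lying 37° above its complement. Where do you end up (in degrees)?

3 − 120 = -117 → -117 + 360 = 243°   (triadic ↓)
243 − 90 = 153°   (square ↓)
153 + 217 = 370 → 370 − 360 = 10°   (split-comp 37° ↑)

10°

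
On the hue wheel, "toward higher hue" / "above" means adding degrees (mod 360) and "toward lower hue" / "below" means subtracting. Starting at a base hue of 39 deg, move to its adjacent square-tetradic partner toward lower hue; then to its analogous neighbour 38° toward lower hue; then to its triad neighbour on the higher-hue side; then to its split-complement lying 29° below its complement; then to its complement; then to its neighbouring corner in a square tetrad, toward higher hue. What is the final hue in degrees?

−90° (square ↓): 39 − 90 = -51 → -51 + 360 = 309°
−38° (analog 38° ↓): 309 − 38 = 271°
+120° (triadic ↑): 271 + 120 = 391 → 391 − 360 = 31°
+151° (split-comp 29° ↓): 31 + 151 = 182°
+180° (complement): 182 + 180 = 362 → 362 − 360 = 2°
+90° (square ↑): 2 + 90 = 92°

92°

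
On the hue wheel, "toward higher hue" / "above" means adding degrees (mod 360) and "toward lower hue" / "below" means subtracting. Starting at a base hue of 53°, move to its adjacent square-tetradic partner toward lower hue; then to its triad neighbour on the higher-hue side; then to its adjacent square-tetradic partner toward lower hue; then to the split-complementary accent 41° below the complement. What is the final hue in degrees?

−90° (square ↓): 53 − 90 = -37 → -37 + 360 = 323°
+120° (triadic ↑): 323 + 120 = 443 → 443 − 360 = 83°
−90° (square ↓): 83 − 90 = -7 → -7 + 360 = 353°
+139° (split-comp 41° ↓): 353 + 139 = 492 → 492 − 360 = 132°

132°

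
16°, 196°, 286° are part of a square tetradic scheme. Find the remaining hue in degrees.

A square tetradic scheme places four hues every 90°.
The full set through 16° is {16°, 106°, 196°, 286°}.
Given {16°, 196°, 286°}, the missing hue is 106°.

106°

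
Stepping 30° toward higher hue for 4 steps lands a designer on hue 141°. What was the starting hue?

4 steps of 30° (toward higher hue) give a net shift of +120°.
Start = end − shift: 141 − 120 = 21°

21°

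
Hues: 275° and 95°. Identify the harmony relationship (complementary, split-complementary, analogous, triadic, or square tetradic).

complementary

Sort the hues: 95°, 275°.
Successive gaps around the wheel: 180°, 180°.
Two hues 180° apart are complementary.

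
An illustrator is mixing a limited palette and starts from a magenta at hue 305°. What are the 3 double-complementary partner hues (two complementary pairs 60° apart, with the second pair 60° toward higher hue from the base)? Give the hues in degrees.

5°, 125°, 185°

A rectangular tetradic uses two complementary pairs 60° apart: offsets 0°, 60°, 180°, 240°.
305 + 60 = 365 → 365 − 360 = 5°
305 + 180 = 485 → 485 − 360 = 125°
305 + 240 = 545 → 545 − 360 = 185°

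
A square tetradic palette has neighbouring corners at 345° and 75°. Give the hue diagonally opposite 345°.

A square tetradic scheme places four hues 90° apart; opposite corners are 180° apart.
345 + 180 = 525 → 525 − 360 = 165°

165°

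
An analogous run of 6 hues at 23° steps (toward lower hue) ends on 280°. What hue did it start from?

35°

5 steps of 23° (toward lower hue) give a net shift of −115°.
Start = end − shift: 280 + 115 = 395 → 395 − 360 = 35°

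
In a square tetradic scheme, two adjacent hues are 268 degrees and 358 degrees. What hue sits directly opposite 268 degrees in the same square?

A square tetradic scheme places four hues 90° apart; opposite corners are 180° apart.
268 + 180 = 448 → 448 − 360 = 88°

88°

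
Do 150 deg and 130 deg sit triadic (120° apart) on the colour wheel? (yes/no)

Angular distance: |150 − 130| = 20 = 20°.
Triadic (120° apart) requires 120°.

no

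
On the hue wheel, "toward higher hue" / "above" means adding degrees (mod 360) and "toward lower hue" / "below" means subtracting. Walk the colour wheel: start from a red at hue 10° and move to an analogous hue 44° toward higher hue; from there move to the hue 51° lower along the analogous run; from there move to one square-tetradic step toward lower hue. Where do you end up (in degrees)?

273°

+44° (analog 44° ↑): 10 + 44 = 54°
−51° (analog 51° ↓): 54 − 51 = 3°
−90° (square ↓): 3 − 90 = -87 → -87 + 360 = 273°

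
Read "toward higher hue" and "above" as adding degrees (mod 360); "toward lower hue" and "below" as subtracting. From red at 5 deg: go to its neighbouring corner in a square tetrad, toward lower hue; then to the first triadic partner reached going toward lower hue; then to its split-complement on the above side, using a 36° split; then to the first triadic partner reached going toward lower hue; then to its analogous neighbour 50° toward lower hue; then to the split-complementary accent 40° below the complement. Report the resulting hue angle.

341°

square ↓ −90°: 5 − 90 = -85 → -85 + 360 = 275°
triadic ↓ −120°: 275 − 120 = 155°
split-comp 36° ↑ +216°: 155 + 216 = 371 → 371 − 360 = 11°
triadic ↓ −120°: 11 − 120 = -109 → -109 + 360 = 251°
analog 50° ↓ −50°: 251 − 50 = 201°
split-comp 40° ↓ +140°: 201 + 140 = 341°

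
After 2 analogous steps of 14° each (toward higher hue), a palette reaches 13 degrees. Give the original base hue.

2 steps of 14° (toward higher hue) give a net shift of +28°.
Start = end − shift: 13 − 28 = -15 → -15 + 360 = 345°

345°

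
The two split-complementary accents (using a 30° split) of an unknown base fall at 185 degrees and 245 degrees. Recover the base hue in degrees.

The accents sit 30° either side of the complement, so the complement is their short-arc midpoint on the wheel.
Short-arc midpoint of 185° and 245°: 215°.
Base is 180° from the complement: 215 − 180 = 35°

35°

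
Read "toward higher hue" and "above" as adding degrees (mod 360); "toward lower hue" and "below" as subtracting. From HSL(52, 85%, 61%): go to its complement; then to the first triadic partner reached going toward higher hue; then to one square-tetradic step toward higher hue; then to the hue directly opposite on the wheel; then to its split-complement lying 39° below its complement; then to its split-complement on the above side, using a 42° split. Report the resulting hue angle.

52 + 180 = 232°   (complement)
232 + 120 = 352°   (triadic ↑)
352 + 90 = 442 → 442 − 360 = 82°   (square ↑)
82 + 180 = 262°   (complement)
262 + 141 = 403 → 403 − 360 = 43°   (split-comp 39° ↓)
43 + 222 = 265°   (split-comp 42° ↑)

265°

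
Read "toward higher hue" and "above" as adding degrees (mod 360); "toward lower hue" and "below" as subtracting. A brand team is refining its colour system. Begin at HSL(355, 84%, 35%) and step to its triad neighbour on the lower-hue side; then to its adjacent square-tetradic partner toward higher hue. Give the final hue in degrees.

325°

355 − 120 = 235°   (triadic ↓)
235 + 90 = 325°   (square ↑)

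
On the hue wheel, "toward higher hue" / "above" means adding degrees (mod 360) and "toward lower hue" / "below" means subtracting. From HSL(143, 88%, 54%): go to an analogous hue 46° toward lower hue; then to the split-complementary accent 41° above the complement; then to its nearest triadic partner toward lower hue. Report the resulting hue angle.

198°

analog 46° ↓ −46°: 143 − 46 = 97°
split-comp 41° ↑ +221°: 97 + 221 = 318°
triadic ↓ −120°: 318 − 120 = 198°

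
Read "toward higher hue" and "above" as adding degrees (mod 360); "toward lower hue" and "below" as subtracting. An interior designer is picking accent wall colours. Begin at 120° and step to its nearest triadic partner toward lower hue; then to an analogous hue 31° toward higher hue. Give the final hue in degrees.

31°

120 − 120 = 0°   (triadic ↓)
0 + 31 = 31°   (analog 31° ↑)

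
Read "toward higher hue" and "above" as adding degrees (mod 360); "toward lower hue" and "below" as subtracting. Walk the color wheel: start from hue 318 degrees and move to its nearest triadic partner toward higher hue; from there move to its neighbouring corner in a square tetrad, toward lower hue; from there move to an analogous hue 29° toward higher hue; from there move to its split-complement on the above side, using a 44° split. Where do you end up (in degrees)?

318 + 120 = 438 → 438 − 360 = 78°   (triadic ↑)
78 − 90 = -12 → -12 + 360 = 348°   (square ↓)
348 + 29 = 377 → 377 − 360 = 17°   (analog 29° ↑)
17 + 224 = 241°   (split-comp 44° ↑)

241°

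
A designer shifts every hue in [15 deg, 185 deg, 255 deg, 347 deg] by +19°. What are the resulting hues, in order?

15 + 19 = 34°
185 + 19 = 204°
255 + 19 = 274°
347 + 19 = 366 → 366 − 360 = 6°

34°, 204°, 274°, 6°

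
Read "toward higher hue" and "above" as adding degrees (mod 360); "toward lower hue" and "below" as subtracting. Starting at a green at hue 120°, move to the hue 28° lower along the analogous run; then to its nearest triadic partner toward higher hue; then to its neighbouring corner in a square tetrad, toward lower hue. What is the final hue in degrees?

122°

−28° (analog 28° ↓): 120 − 28 = 92°
+120° (triadic ↑): 92 + 120 = 212°
−90° (square ↓): 212 − 90 = 122°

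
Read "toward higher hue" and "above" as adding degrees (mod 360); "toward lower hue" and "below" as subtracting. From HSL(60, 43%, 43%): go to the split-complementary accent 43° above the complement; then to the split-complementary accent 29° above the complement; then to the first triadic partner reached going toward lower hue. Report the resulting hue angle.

12°

split-comp 43° ↑ +223°: 60 + 223 = 283°
split-comp 29° ↑ +209°: 283 + 209 = 492 → 492 − 360 = 132°
triadic ↓ −120°: 132 − 120 = 12°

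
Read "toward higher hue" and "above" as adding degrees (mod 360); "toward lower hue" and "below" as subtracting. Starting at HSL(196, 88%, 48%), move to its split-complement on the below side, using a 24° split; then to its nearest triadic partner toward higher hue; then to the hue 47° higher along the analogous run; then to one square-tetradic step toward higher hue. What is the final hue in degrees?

249°

+156° (split-comp 24° ↓): 196 + 156 = 352°
+120° (triadic ↑): 352 + 120 = 472 → 472 − 360 = 112°
+47° (analog 47° ↑): 112 + 47 = 159°
+90° (square ↑): 159 + 90 = 249°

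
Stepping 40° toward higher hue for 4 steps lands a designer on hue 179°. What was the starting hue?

19°

4 steps of 40° (toward higher hue) give a net shift of +160°.
Start = end − shift: 179 − 160 = 19°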